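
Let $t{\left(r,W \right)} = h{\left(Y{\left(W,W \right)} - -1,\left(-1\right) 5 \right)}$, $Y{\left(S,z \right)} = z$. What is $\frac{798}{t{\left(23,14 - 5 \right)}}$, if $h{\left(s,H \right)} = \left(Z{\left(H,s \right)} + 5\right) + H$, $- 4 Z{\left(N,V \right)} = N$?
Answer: $\frac{3192}{5} \approx 638.4$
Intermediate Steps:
$Z{\left(N,V \right)} = - \frac{N}{4}$
$h{\left(s,H \right)} = 5 + \frac{3 H}{4}$ ($h{\left(s,H \right)} = \left(- \frac{H}{4} + 5\right) + H = \left(5 - \frac{H}{4}\right) + H = 5 + \frac{3 H}{4}$)
$t{\left(r,W \right)} = \frac{5}{4}$ ($t{\left(r,W \right)} = 5 + \frac{3 \left(\left(-1\right) 5\right)}{4} = 5 + \frac{3}{4} \left(-5\right) = 5 - \frac{15}{4} = \frac{5}{4}$)
$\frac{798}{t{\left(23,14 - 5 \right)}} = \frac{798}{\frac{5}{4}} = 798 \cdot \frac{4}{5} = \frac{3192}{5}$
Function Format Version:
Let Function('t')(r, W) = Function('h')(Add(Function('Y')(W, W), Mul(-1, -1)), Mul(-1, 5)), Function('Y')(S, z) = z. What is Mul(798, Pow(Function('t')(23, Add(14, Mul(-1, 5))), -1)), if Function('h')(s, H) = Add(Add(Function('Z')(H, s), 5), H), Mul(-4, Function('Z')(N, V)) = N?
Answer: Rational(3192, 5) ≈ 638.40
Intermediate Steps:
Function('Z')(N, V) = Mul(Rational(-1, 4), N)
Function('h')(s, H) = Add(5, Mul(Rational(3, 4), H)) (Function('h')(s, H) = Add(Add(Mul(Rational(-1, 4), H), 5), H) = Add(Add(5, Mul(Rational(-1, 4), H)), H) = Add(5, Mul(Rational(3, 4), H)))
Function('t')(r, W) = Rational(5, 4) (Function('t')(r, W) = Add(5, Mul(Rational(3, 4), Mul(-1, 5))) = Add(5, Mul(Rational(3, 4), -5)) = Add(5, Rational(-15, 4)) = Rational(5, 4))
Mul(798, Pow(Function('t')(23, Add(14, Mul(-1, 5))), -1)) = Mul(798, Pow(Rational(5, 4), -1)) = Mul(798, Rational(4, 5)) = Rational(3192, 5)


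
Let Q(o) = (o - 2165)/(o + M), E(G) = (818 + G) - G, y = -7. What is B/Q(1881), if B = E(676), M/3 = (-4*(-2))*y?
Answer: -700617/142 ≈ -4933.9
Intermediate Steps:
M = -168 (M = 3*(-4*(-2)*(-7)) = 3*(8*(-7)) = 3*(-56) = -168)
E(G) = 818
Q(o) = (-2165 + o)/(-168 + o) (Q(o) = (o - 2165)/(o - 168) = (-2165 + o)/(-168 + o))
B = 818
B/Q(1881) = 818/(((-2165 + 1881)/(-168 + 1881))) = 818/((-284/1713)) = 818/(((1/1713)*(-284))) = 818/(-284/1713) = 818*(-1713/284) = -700617/142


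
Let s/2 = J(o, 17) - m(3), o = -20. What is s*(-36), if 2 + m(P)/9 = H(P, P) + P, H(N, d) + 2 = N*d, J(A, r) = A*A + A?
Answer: -22176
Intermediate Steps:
J(A, r) = A + A² (J(A, r) = A² + A = A + A²)
H(N, d) = -2 + N*d
m(P) = -36 + 9*P + 9*P² (m(P) = -18 + 9*((-2 + P*P) + P) = -18 + 9*((-2 + P²) + P) = -18 + 9*(-2 + P + P²) = -18 + (-18 + 9*P + 9*P²) = -36 + 9*P + 9*P²)
s = 616 (s = 2*(-20*(1 - 20) - (-36 + 9*3 + 9*3²)) = 2*(-20*(-19) - (-36 + 27 + 9*9)) = 2*(380 - (-36 + 27 + 81)) = 2*(380 - 1*72) = 2*(380 - 72) = 2*308 = 616)
s*(-36) = 616*(-36) = -22176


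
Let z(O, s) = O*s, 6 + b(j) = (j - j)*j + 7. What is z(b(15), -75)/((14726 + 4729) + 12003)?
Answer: -25/10486 ≈ -0.0023841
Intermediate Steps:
b(j) = 1 (b(j) = -6 + ((j - j)*j + 7) = -6 + (0*j + 7) = -6 + (0 + 7) = -6 + 7 = 1)
z(b(15), -75)/((14726 + 4729) + 12003) = (1*(-75))/((14726 + 4729) + 12003) = -75/(19455 + 12003) = -75/31458 = -75*1/31458 = -25/10486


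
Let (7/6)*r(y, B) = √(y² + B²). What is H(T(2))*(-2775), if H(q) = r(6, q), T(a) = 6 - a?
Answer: -33300*√13/7 ≈ -17152.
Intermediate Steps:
r(y, B) = 6*√(B² + y²)/7 (r(y, B) = 6*√(y² + B²)/7 = 6*√(B² + y²)/7)
H(q) = 6*√(36 + q²)/7 (H(q) = 6*√(q² + 6²)/7 = 6*√(q² + 36)/7 = 6*√(36 + q²)/7)
H(T(2))*(-2775) = (6*√(36 + (6 - 1*2)²)/7)*(-2775) = (6*√(36 + (6 - 2)²)/7)*(-2775) = (6*√(36 + 4²)/7)*(-2775) = (6*√(36 + 16)/7)*(-2775) = (6*√52/7)*(-2775) = (6*(2*√13)/7)*(-2775) = (12*√13/7)*(-2775) = -33300*√13/7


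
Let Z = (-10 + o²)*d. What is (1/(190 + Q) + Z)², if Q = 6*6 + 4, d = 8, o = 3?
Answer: 3381921/52900 ≈ 63.930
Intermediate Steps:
Q = 40 (Q = 36 + 4 = 40)
Z = -8 (Z = (-10 + 3²)*8 = (-10 + 9)*8 = -1*8 = -8)
(1/(190 + Q) + Z)² = (1/(190 + 40) - 8)² = (1/230 - 8)² = (-1839/230)² = 3381921/52900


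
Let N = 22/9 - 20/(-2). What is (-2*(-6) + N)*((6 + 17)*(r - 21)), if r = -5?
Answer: -131560/9 ≈ -14618.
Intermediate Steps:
N = 112/9 (N = 22*(⅑) - 20*(-½) = 22/9 + 10 = 112/9 ≈ 12.444)
(-2*(-6) + N)*((6 + 17)*(r - 21)) = (-2*(-6) + 112/9)*((6 + 17)*(-5 - 21)) = (12 + 112/9)*(23*(-26)) = (220/9)*(-598) = -131560/9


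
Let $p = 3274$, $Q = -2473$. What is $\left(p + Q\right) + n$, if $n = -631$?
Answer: $170$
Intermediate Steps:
$\left(p + Q\right) + n = \left(3274 - 2473\right) - 631 = 801 - 631 = 170$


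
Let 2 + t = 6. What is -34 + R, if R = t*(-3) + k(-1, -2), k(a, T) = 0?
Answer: -46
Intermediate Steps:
t = 4 (t = -2 + 6 = 4)
R = -12 (R = 4*(-3) + 0 = -12 + 0 = -12)
-34 + R = -34 - 12 = -46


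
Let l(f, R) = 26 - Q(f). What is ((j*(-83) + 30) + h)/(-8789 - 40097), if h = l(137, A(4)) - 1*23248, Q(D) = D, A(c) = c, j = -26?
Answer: 21171/48886 ≈ 0.43307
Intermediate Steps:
l(f, R) = 26 - f
h = -23359 (h = (26 - 1*137) - 1*23248 = (26 - 137) - 23248 = -111 - 23248 = -23359)
((j*(-83) + 30) + h)/(-8789 - 40097) = ((-26*(-83) + 30) - 23359)/(-8789 - 40097) = ((2158 + 30) - 23359)/(-48886) = (2188 - 23359)*(-1/48886) = -21171*(-1/48886) = 21171/48886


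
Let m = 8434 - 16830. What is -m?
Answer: 8396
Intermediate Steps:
m = -8396
-m = -1*(-8396) = 8396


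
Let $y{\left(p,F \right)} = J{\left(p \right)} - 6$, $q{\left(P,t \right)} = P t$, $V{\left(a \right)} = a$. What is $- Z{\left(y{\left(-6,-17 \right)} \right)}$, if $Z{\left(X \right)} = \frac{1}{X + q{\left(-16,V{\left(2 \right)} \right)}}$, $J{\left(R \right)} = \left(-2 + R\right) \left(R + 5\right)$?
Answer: $\frac{1}{30} \approx 0.033333$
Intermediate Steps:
$J{\left(R \right)} = \left(-2 + R\right) \left(5 + R\right)$
$y{\left(p,F \right)} = -16 + p^{2} + 3 p$ ($y{\left(p,F \right)} = \left(-10 + p^{2} + 3 p\right) - 6 = -16 + p^{2} + 3 p$)
$Z{\left(X \right)} = \frac{1}{-32 + X}$ ($Z{\left(X \right)} = \frac{1}{X - 32} = \frac{1}{-32 + X}$)
$- Z{\left(y{\left(-6,-17 \right)} \right)} = - \frac{1}{-32 + \left(-16 + \left(-6\right)^{2} + 3 \left(-6\right)\right)} = - \frac{1}{-32 - -2} = - \frac{1}{-32 + 2} = - \frac{1}{-30} = \left(-1\right) \left(- \frac{1}{30}\right) = \frac{1}{30}$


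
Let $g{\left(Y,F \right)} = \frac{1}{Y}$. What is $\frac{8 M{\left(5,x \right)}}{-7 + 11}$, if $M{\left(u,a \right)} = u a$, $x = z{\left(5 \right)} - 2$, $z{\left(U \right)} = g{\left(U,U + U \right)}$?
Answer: $-18$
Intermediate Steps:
$z{\left(U \right)} = \frac{1}{U}$
$x = - \frac{9}{5}$ ($x = \frac{1}{5} - 2 = - \frac{9}{5} \approx -1.8$)
$M{\left(u,a \right)} = a u$
$\frac{8 M{\left(5,x \right)}}{-7 + 11} = \frac{8 \left(\left(- \frac{9}{5}\right) 5\right)}{-7 + 11} = \frac{8 \left(-9\right)}{4} = \left(-72\right) \frac{1}{4} = -18$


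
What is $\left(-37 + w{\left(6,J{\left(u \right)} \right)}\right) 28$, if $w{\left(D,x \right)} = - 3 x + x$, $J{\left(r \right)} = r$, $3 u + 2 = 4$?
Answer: $- \frac{3220}{3} \approx -1073.3$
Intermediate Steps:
$u = \frac{2}{3}$ ($u = - \frac{2}{3} + \frac{1}{3} \cdot 4 = - \frac{2}{3} + \frac{4}{3} = \frac{2}{3} \approx 0.66667$)
$w{\left(D,x \right)} = - 2 x$
$\left(-37 + w{\left(6,J{\left(u \right)} \right)}\right) 28 = \left(-37 - \frac{4}{3}\right) 28 = \left(- \frac{115}{3}\right) 28 = - \frac{3220}{3}$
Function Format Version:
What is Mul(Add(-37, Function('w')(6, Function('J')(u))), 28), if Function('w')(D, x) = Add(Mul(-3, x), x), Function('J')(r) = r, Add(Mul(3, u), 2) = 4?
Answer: Rational(-3220, 3) ≈ -1073.3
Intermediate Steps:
u = Rational(2, 3) (u = Add(Rational(-2, 3), Mul(Rational(1, 3), 4)) = Add(Rational(-2, 3), Rational(4, 3)) = Rational(2, 3) ≈ 0.66667)
Function('w')(D, x) = Mul(-2, x)
Mul(Add(-37, Function('w')(6, Function('J')(u))), 28) = Mul(Add(-37, Mul(-2, Rational(2, 3))), 28) = Mul(Add(-37, Rational(-4, 3)), 28) = Mul(Rational(-115, 3), 28) = Rational(-3220, 3)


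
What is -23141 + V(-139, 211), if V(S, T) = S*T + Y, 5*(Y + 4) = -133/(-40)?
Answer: -10494667/200 ≈ -52473.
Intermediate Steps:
Y = -667/200 (Y = -4 + (-133/(-40))/5 = -4 + (-133*(-1/40))/5 = -4 + (⅕)*(133/40) = -4 + 133/200 = -667/200 ≈ -3.3350)
V(S, T) = -667/200 + S*T (V(S, T) = S*T - 667/200 = -667/200 + S*T)
-23141 + V(-139, 211) = -23141 + (-667/200 - 139*211) = -23141 + (-667/200 - 29329) = -23141 - 5866467/200 = -10494667/200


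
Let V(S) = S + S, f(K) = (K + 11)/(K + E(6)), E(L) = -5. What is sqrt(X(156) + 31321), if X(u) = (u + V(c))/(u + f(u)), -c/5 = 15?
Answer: sqrt(17626876706047)/23723 ≈ 176.98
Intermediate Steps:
c = -75 (c = -5*15 = -75)
f(K) = (11 + K)/(-5 + K) (f(K) = (K + 11)/(K - 5) = (11 + K)/(-5 + K))
V(S) = 2*S
X(u) = (-150 + u)/(u + (11 + u)/(-5 + u)) (X(u) = (u + 2*(-75))/(u + (11 + u)/(-5 + u)) = (u - 150)/(u + (11 + u)/(-5 + u)) = (-150 + u)/(u + (11 + u)/(-5 + u)))
sqrt(X(156) + 31321) = sqrt((-150 + 156)*(-5 + 156)/(11 + 156 + 156*(-5 + 156)) + 31321) = sqrt(6*151/(11 + 156 + 156*151) + 31321) = sqrt(6*151/(11 + 156 + 23556) + 31321) = sqrt(6*151/23723 + 31321) = sqrt((1/23723)*6*151 + 31321) = sqrt(906/23723 + 31321) = sqrt(743028989/23723) = sqrt(17626876706047)/23723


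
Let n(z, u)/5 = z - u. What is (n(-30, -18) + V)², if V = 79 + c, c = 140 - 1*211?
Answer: 2704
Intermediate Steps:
c = -71 (c = 140 - 211 = -71)
n(z, u) = -5*u + 5*z (n(z, u) = 5*(z - u) = -5*u + 5*z)
V = 8 (V = 79 - 71 = 8)
(n(-30, -18) + V)² = ((-5*(-18) + 5*(-30)) + 8)² = ((90 - 150) + 8)² = (-60 + 8)² = (-52)² = 2704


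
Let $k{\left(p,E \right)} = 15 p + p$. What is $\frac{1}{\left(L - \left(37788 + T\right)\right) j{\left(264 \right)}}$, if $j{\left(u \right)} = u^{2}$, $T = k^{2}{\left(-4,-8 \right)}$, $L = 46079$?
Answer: $\frac{1}{292374720} \approx 3.4203 \cdot 10^{-9}$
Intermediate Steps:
$k{\left(p,E \right)} = 16 p$
$T = 4096$ ($T = \left(16 \left(-4\right)\right)^{2} = \left(-64\right)^{2} = 4096$)
$\frac{1}{\left(L - \left(37788 + T\right)\right) j{\left(264 \right)}} = \frac{1}{\left(46079 - 41884\right) 264^{2}} = \frac{1}{\left(46079 - 41884\right) 69696} = \frac{1}{46079 - 41884} \cdot \frac{1}{69696} = \frac{1}{4195} \cdot \frac{1}{69696} = \frac{1}{292374720}$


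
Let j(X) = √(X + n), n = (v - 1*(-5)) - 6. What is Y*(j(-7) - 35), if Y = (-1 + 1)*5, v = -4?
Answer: 0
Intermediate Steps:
n = -5 (n = (-4 - 1*(-5)) - 6 = (-4 + 5) - 6 = 1 - 6 = -5)
Y = 0 (Y = 0*5 = 0)
j(X) = √(-5 + X) (j(X) = √(X - 5) = √(-5 + X))
Y*(j(-7) - 35) = 0*(√(-5 - 7) - 35) = 0*(√(-12) - 35) = 0*(2*I*√3 - 35) = 0*(-35 + 2*I*√3) = 0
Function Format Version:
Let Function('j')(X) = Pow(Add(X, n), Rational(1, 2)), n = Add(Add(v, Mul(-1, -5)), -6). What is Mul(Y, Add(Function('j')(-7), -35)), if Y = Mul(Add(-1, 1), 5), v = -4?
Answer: 0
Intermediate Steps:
n = -5 (n = Add(Add(-4, Mul(-1, -5)), -6) = Add(Add(-4, 5), -6) = Add(1, -6) = -5)
Y = 0 (Y = Mul(0, 5) = 0)
Function('j')(X) = Pow(Add(-5, X), Rational(1, 2)) (Function('j')(X) = Pow(Add(X, -5), Rational(1, 2)) = Pow(Add(-5, X), Rational(1, 2)))
Mul(Y, Add(Function('j')(-7), -35)) = Mul(0, Add(Pow(Add(-5, -7), Rational(1, 2)), -35)) = Mul(0, Add(Pow(-12, Rational(1, 2)), -35)) = Mul(0, Add(Mul(2, I, Pow(3, Rational(1, 2))), -35)) = Mul(0, Add(-35, Mul(2, I, Pow(3, Rational(1, 2))))) = 0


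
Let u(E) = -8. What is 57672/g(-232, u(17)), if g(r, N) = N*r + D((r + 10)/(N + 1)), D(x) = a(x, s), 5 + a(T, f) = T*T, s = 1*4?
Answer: 941976/46661 ≈ 20.188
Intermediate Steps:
s = 4
a(T, f) = -5 + T² (a(T, f) = -5 + T*T = -5 + T²)
D(x) = -5 + x²
g(r, N) = -5 + N*r + (10 + r)²/(1 + N)² (g(r, N) = N*r + (-5 + ((r + 10)/(N + 1))²) = N*r + (-5 + ((10 + r)/(1 + N))²) = N*r + (-5 + (10 + r)²/(1 + N)²) = -5 + N*r + (10 + r)²/(1 + N)²)
57672/g(-232, u(17)) = 57672/(-5 - 8*(-232) + (10 - 232)²/(1 - 8)²) = 57672/(-5 + 1856 + (-222)²/(-7)²) = 57672/(-5 + 1856 + (1/49)*49284) = 57672/(-5 + 1856 + 49284/49) = 57672/(139983/49) = 57672*(49/139983) = 941976/46661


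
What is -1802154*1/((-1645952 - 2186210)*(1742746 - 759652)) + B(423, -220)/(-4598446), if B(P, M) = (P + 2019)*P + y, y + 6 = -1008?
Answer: -323978530259410031/1443672721414134974 ≈ -0.22441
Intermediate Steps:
y = -1014 (y = -6 - 1008 = -1014)
B(P, M) = -1014 + P*(2019 + P) (B(P, M) = (P + 2019)*P - 1014 = (2019 + P)*P - 1014 = P*(2019 + P) - 1014 = -1014 + P*(2019 + P))
-1802154*1/((-1645952 - 2186210)*(1742746 - 759652)) + B(423, -220)/(-4598446) = -1802154*1/((-1645952 - 2186210)*(1742746 - 759652)) + (-1014 + 423² + 2019*423)/(-4598446) = -1802154/((-3832162*983094)) + (-1014 + 178929 + 854037)*(-1/4598446) = -1802154/(-3767375469228) + 1031952*(-1/4598446) = -1802154*(-1/3767375469228) - 515976/2299223 = 300359/627895911538 - 515976/2299223 = -323978530259410031/1443672721414134974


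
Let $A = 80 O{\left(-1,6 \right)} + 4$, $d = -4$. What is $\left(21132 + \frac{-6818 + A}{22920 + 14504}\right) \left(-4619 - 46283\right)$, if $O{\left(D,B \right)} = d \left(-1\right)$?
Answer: $- \frac{10063802275387}{9356} \approx -1.0757 \cdot 10^{9}$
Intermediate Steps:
$O{\left(D,B \right)} = 4$ ($O{\left(D,B \right)} = \left(-4\right) \left(-1\right) = 4$)
$A = 324$ ($A = 80 \cdot 4 + 4 = 320 + 4 = 324$)
$\left(21132 + \frac{-6818 + A}{22920 + 14504}\right) \left(-4619 - 46283\right) = \left(21132 + \frac{-6818 + 324}{22920 + 14504}\right) \left(-4619 - 46283\right) = \left(21132 - \frac{6494}{37424}\right) \left(-50902\right) = \left(21132 - \frac{3247}{18712}\right) \left(-50902\right) = \frac{395418737}{18712} \left(-50902\right) = - \frac{10063802275387}{9356}$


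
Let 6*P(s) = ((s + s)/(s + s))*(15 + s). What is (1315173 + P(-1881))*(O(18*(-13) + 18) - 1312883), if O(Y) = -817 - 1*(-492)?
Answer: -1726687297296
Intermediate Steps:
P(s) = 5/2 + s/6 (P(s) = (((s + s)/(s + s))*(15 + s))/6 = (((2*s)/((2*s)))*(15 + s))/6 = (((2*s)*(1/(2*s)))*(15 + s))/6 = (1*(15 + s))/6 = (15 + s)/6 = 5/2 + s/6)
O(Y) = -325 (O(Y) = -817 + 492 = -325)
(1315173 + P(-1881))*(O(18*(-13) + 18) - 1312883) = (1315173 + (5/2 + (1/6)*(-1881)))*(-325 - 1312883) = (1315173 + (5/2 - 627/2))*(-1313208) = (1315173 - 311)*(-1313208) = 1314862*(-1313208) = -1726687297296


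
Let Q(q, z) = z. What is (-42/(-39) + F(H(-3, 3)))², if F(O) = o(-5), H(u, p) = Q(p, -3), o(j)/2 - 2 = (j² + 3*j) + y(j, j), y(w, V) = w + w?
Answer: 4356/169 ≈ 25.775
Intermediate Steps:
y(w, V) = 2*w
o(j) = 4 + 2*j² + 10*j (o(j) = 4 + 2*((j² + 3*j) + 2*j) = 4 + 2*(j² + 5*j) = 4 + (2*j² + 10*j) = 4 + 2*j² + 10*j)
H(u, p) = -3
F(O) = 4 (F(O) = 4 + 2*(-5)² + 10*(-5) = 4 + 2*25 - 50 = 4 + 50 - 50 = 4)
(-42/(-39) + F(H(-3, 3)))² = (-42/(-39) + 4)² = (-42*(-1/39) + 4)² = (14/13 + 4)² = (66/13)² = 4356/169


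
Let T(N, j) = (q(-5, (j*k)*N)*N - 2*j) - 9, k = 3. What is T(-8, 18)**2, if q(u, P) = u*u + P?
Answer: 10310521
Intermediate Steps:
q(u, P) = P + u**2 (q(u, P) = u**2 + P = P + u**2)
T(N, j) = -9 - 2*j + N*(25 + 3*N*j) (T(N, j) = (((j*3)*N + (-5)**2)*N - 2*j) - 9 = (((3*j)*N + 25)*N - 2*j) - 9 = ((3*N*j + 25)*N - 2*j) - 9 = ((25 + 3*N*j)*N - 2*j) - 9 = (N*(25 + 3*N*j) - 2*j) - 9 = (-2*j + N*(25 + 3*N*j)) - 9 = -9 - 2*j + N*(25 + 3*N*j))
T(-8, 18)**2 = (-9 - 2*18 - 8*(25 + 3*(-8)*18))**2 = (-9 - 36 - 8*(25 - 432))**2 = (-9 - 36 - 8*(-407))**2 = (-9 - 36 + 3256)**2 = 3211**2 = 10310521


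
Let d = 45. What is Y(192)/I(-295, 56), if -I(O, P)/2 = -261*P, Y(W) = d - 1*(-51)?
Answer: 2/609 ≈ 0.0032841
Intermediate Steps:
Y(W) = 96 (Y(W) = 45 - 1*(-51) = 45 + 51 = 96)
I(O, P) = 522*P (I(O, P) = -(-522)*P = 522*P)
Y(192)/I(-295, 56) = 96/((522*56)) = 96/29232 = 96*(1/29232) = 2/609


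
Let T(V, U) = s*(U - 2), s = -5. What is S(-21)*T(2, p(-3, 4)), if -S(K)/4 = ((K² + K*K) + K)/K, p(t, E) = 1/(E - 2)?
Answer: 1230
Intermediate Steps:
p(t, E) = 1/(-2 + E)
T(V, U) = 10 - 5*U (T(V, U) = -5*(U - 2) = -5*(-2 + U) = 10 - 5*U)
S(K) = -4*(K + 2*K²)/K (S(K) = -4*((K² + K*K) + K)/K = -4*((K² + K²) + K)/K = -4*(2*K² + K)/K = -4*(K + 2*K²)/K)
S(-21)*T(2, p(-3, 4)) = (-4 - 8*(-21))*(10 - 5/(-2 + 4)) = (-4 + 168)*(10 - 5/2) = 164*(10 - 5*½) = 164*(10 - 5/2) = 164*(15/2) = 1230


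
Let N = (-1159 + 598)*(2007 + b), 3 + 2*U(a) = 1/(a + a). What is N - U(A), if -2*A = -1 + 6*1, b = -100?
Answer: -5349127/5 ≈ -1.0698e+6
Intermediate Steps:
A = -5/2 (A = -(-1 + 6*1)/2 = -(-1 + 6)/2 = -½*5 = -5/2 ≈ -2.5000)
U(a) = -3/2 + 1/(4*a) (U(a) = -3/2 + 1/(2*(a + a)) = -3/2 + 1/(2*((2*a))) = -3/2 + (1/(2*a))/2 = -3/2 + 1/(4*a))
N = -1069827 (N = (-1159 + 598)*(2007 - 100) = -561*1907 = -1069827)
N - U(A) = -1069827 - (1 - 6*(-5/2))/(4*(-5/2)) = -1069827 - (-2)*(1 + 15)/(4*5) = -1069827 - (-2)*16/(4*5) = -1069827 - 1*(-8/5) = -1069827 + 8/5 = -5349127/5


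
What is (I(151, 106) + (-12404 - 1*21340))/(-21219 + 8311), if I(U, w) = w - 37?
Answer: 33675/12908 ≈ 2.6088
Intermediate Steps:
I(U, w) = -37 + w
(I(151, 106) + (-12404 - 1*21340))/(-21219 + 8311) = ((-37 + 106) + (-12404 - 1*21340))/(-21219 + 8311) = (69 + (-12404 - 21340))/(-12908) = (69 - 33744)*(-1/12908) = -33675*(-1/12908) = 33675/12908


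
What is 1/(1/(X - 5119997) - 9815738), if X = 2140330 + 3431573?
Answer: -451906/4435790896627 ≈ -1.0188e-7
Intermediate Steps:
X = 5571903
1/(1/(X - 5119997) - 9815738) = 1/(1/(5571903 - 5119997) - 9815738) = 1/(1/451906 - 9815738) = 1/(-4435790896627/451906) = -451906/4435790896627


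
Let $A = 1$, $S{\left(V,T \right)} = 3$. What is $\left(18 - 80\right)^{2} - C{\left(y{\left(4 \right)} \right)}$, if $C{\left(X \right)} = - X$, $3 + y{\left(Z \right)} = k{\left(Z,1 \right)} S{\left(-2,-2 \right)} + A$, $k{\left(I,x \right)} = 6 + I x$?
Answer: $3872$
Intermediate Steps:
$y{\left(Z \right)} = 16 + 3 Z$ ($y{\left(Z \right)} = -3 + \left(\left(6 + Z 1\right) 3 + 1\right) = -3 + \left(\left(6 + Z\right) 3 + 1\right) = -3 + \left(\left(18 + 3 Z\right) + 1\right) = -3 + \left(19 + 3 Z\right) = 16 + 3 Z$)
$\left(18 - 80\right)^{2} - C{\left(y{\left(4 \right)} \right)} = \left(18 - 80\right)^{2} - - (16 + 3 \cdot 4) = \left(-62\right)^{2} - - (16 + 12) = 3844 - \left(-1\right) 28 = 3844 - -28 = 3844 + 28 = 3872$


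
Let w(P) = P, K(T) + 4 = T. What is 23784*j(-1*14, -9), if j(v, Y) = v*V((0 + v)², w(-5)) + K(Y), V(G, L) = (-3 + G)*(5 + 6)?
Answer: -707217240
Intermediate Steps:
K(T) = -4 + T
V(G, L) = -33 + 11*G (V(G, L) = (-3 + G)*11 = -33 + 11*G)
j(v, Y) = -4 + Y + v*(-33 + 11*v²) (j(v, Y) = v*(-33 + 11*(0 + v)²) + (-4 + Y) = v*(-33 + 11*v²) + (-4 + Y) = -4 + Y + v*(-33 + 11*v²))
23784*j(-1*14, -9) = 23784*(-4 - 9 + 11*(-1*14)*(-3 + (-1*14)²)) = 23784*(-4 - 9 + 11*(-14)*(-3 + (-14)²)) = 23784*(-4 - 9 + 11*(-14)*(-3 + 196)) = 23784*(-4 - 9 + 11*(-14)*193) = 23784*(-4 - 9 - 29722) = 23784*(-29735) = -707217240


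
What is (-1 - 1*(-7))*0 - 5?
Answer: -5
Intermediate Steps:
(-1 - 1*(-7))*0 - 5 = (-1 + 7)*0 - 5 = 6*0 - 5 = 0 - 5 = -5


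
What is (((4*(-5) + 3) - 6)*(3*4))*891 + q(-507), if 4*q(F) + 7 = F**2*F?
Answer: -65653757/2 ≈ -3.2827e+7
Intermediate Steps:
q(F) = -7/4 + F**3/4 (q(F) = -7/4 + (F**2*F)/4 = -7/4 + F**3/4)
(((4*(-5) + 3) - 6)*(3*4))*891 + q(-507) = (((4*(-5) + 3) - 6)*(3*4))*891 + (-7/4 + (1/4)*(-507)**3) = (((-20 + 3) - 6)*12)*891 + (-7/4 + (1/4)*(-130323843)) = ((-17 - 6)*12)*891 + (-7/4 - 130323843/4) = -23*12*891 - 65161925/2 = -276*891 - 65161925/2 = -245916 - 65161925/2 = -65653757/2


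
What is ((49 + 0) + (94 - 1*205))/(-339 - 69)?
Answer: 31/204 ≈ 0.15196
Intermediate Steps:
((49 + 0) + (94 - 1*205))/(-339 - 69) = (49 + (94 - 205))/(-408) = (49 - 111)*(-1/408) = -62*(-1/408) = 31/204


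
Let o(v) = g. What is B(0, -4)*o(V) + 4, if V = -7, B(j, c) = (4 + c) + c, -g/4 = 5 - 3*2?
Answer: -12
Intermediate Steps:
g = 4 (g = -4*(5 - 3*2) = -4*(5 - 6) = -4*(-1) = 4)
B(j, c) = 4 + 2*c
o(v) = 4
B(0, -4)*o(V) + 4 = (4 + 2*(-4))*4 + 4 = (4 - 8)*4 + 4 = -4*4 + 4 = -16 + 4 = -12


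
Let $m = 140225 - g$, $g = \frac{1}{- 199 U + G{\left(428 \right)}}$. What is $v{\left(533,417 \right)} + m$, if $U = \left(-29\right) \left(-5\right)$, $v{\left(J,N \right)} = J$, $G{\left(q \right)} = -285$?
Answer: $\frac{4101688121}{29140} \approx 1.4076 \cdot 10^{5}$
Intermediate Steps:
$U = 145$
$g = - \frac{1}{29140}$ ($g = \frac{1}{\left(-199\right) 145 - 285} = \frac{1}{-28855 - 285} = \frac{1}{-29140} = - \frac{1}{29140} \approx -3.4317 \cdot 10^{-5}$)
$m = \frac{4086156501}{29140}$ ($m = 140225 - - \frac{1}{29140} = 140225 + \frac{1}{29140} = \frac{4086156501}{29140} \approx 1.4023 \cdot 10^{5}$)
$v{\left(533,417 \right)} + m = 533 + \frac{4086156501}{29140} = \frac{4101688121}{29140}$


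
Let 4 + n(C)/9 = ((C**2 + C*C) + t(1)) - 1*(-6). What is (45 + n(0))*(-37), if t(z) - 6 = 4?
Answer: -5661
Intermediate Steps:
t(z) = 10 (t(z) = 6 + 4 = 10)
n(C) = 108 + 18*C**2 (n(C) = -36 + 9*(((C**2 + C*C) + 10) - 1*(-6)) = -36 + 9*(((C**2 + C**2) + 10) + 6) = -36 + 9*((2*C**2 + 10) + 6) = -36 + 9*((10 + 2*C**2) + 6) = -36 + 9*(16 + 2*C**2) = -36 + (144 + 18*C**2) = 108 + 18*C**2)
(45 + n(0))*(-37) = (45 + (108 + 18*0**2))*(-37) = (45 + (108 + 18*0))*(-37) = (45 + (108 + 0))*(-37) = (45 + 108)*(-37) = 153*(-37) = -5661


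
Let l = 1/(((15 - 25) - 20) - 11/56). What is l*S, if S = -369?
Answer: 20664/1691 ≈ 12.220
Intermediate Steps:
l = -56/1691 (l = 1/((-10 - 20) - 11*1/56) = 1/(-30 - 11/56) = 1/(-1691/56) = -56/1691 ≈ -0.033117)
l*S = -56/1691*(-369) = 20664/1691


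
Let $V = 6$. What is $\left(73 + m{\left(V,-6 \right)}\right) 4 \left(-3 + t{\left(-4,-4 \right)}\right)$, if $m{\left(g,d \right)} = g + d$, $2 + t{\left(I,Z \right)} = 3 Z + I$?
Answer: $-6132$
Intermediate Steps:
$t{\left(I,Z \right)} = -2 + I + 3 Z$ ($t{\left(I,Z \right)} = -2 + \left(3 Z + I\right) = -2 + \left(I + 3 Z\right) = -2 + I + 3 Z$)
$m{\left(g,d \right)} = d + g$
$\left(73 + m{\left(V,-6 \right)}\right) 4 \left(-3 + t{\left(-4,-4 \right)}\right) = \left(73 + \left(-6 + 6\right)\right) 4 \left(-3 - 18\right) = \left(73 + 0\right) 4 \left(-3 - 18\right) = 73 \cdot 4 \left(-3 - 18\right) = 73 \cdot 4 \left(-21\right) = 73 \left(-84\right) = -6132$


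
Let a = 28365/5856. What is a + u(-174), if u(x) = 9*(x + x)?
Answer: -100069/32 ≈ -3127.2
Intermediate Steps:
u(x) = 18*x (u(x) = 9*(2*x) = 18*x)
a = 155/32 (a = 28365*(1/5856) = 155/32 ≈ 4.8438)
a + u(-174) = 155/32 + 18*(-174) = 155/32 - 3132 = -100069/32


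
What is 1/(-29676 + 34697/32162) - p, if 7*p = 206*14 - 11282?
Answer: 88077927596/73415755 ≈ 1199.7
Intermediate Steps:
p = -8398/7 (p = (206*14 - 11282)/7 = (2884 - 11282)/7 = (⅐)*(-8398) = -8398/7 ≈ -1199.7)
1/(-29676 + 34697/32162) - p = 1/(-29676 + 34697/32162) - 1*(-8398/7) = 1/(-29676 + 34697*(1/32162)) + 8398/7 = 1/(-29676 + 2669/2474) + 8398/7 = 1/(-73415755/2474) + 8398/7 = -2474/73415755 + 8398/7 = 88077927596/73415755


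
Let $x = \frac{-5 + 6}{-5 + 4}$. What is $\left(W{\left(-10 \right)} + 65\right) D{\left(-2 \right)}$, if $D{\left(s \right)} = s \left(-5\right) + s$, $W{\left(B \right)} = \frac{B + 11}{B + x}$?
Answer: $\frac{5712}{11} \approx 519.27$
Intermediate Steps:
$x = -1$ ($x = 1 \frac{1}{-1} = 1 \left(-1\right) = -1$)
$W{\left(B \right)} = \frac{11 + B}{-1 + B}$ ($W{\left(B \right)} = \frac{B + 11}{B - 1} = \frac{11 + B}{-1 + B}$)
$D{\left(s \right)} = - 4 s$ ($D{\left(s \right)} = - 5 s + s = - 4 s$)
$\left(W{\left(-10 \right)} + 65\right) D{\left(-2 \right)} = \left(\frac{11 - 10}{-1 - 10} + 65\right) \left(\left(-4\right) \left(-2\right)\right) = \left(\frac{1}{-11} \cdot 1 + 65\right) 8 = \left(\left(- \frac{1}{11}\right) 1 + 65\right) 8 = \left(- \frac{1}{11} + 65\right) 8 = \frac{714}{11} \cdot 8 = \frac{5712}{11}$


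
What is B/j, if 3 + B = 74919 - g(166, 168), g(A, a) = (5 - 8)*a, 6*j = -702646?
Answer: -226260/351323 ≈ -0.64402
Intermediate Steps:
j = -351323/3 (j = (⅙)*(-702646) = -351323/3 ≈ -1.1711e+5)
g(A, a) = -3*a
B = 75420 (B = -3 + (74919 - (-3)*168) = -3 + (74919 - 1*(-504)) = -3 + (74919 + 504) = -3 + 75423 = 75420)
B/j = 75420/(-351323/3) = 75420*(-3/351323) = -226260/351323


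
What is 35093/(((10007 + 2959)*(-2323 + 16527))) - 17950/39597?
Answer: -5480008493/12093768536 ≈ -0.45313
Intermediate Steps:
35093/(((10007 + 2959)*(-2323 + 16527))) - 17950/39597 = 35093/((12966*14204)) - 17950*1/39597 = 35093/184169064 - 17950/39597 = -5480008493/12093768536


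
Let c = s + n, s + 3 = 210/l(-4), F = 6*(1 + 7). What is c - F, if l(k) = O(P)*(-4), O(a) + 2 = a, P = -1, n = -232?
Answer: -531/2 ≈ -265.50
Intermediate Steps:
F = 48 (F = 6*8 = 48)
O(a) = -2 + a
l(k) = 12 (l(k) = (-2 - 1)*(-4) = -3*(-4) = 12)
s = 29/2 (s = -3 + 210/12 = -3 + 210*(1/12) = -3 + 35/2 = 29/2 ≈ 14.500)
c = -435/2 (c = 29/2 - 232 = -435/2 ≈ -217.50)
c - F = -435/2 - 1*48 = -435/2 - 48 = -531/2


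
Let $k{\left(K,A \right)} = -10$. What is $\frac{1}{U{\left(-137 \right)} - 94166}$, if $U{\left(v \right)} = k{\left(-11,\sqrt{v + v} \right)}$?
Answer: $- \frac{1}{94176} \approx -1.0618 \cdot 10^{-5}$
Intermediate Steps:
$U{\left(v \right)} = -10$
$\frac{1}{U{\left(-137 \right)} - 94166} = \frac{1}{-10 - 94166} = \frac{1}{-94176} = - \frac{1}{94176}$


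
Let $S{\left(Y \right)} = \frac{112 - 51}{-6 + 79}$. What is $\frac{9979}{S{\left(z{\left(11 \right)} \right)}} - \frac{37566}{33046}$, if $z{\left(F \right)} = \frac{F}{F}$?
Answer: $\frac{12035314478}{1007903} \approx 11941.0$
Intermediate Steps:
$z{\left(F \right)} = 1$
$S{\left(Y \right)} = \frac{61}{73}$
$\frac{9979}{S{\left(z{\left(11 \right)} \right)}} - \frac{37566}{33046} = \frac{9979}{\frac{61}{73}} - \frac{37566}{33046} = 9979 \cdot \frac{73}{61} - \frac{18783}{16523} = \frac{728467}{61} - \frac{18783}{16523} = \frac{12035314478}{1007903}$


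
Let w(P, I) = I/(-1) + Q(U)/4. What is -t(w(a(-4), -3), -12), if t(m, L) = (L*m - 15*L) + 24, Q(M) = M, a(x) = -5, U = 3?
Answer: -159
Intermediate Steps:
w(P, I) = 3/4 - I (w(P, I) = I/(-1) + 3/4 = I*(-1) + 3*(1/4) = -I + 3/4 = 3/4 - I)
t(m, L) = 24 - 15*L + L*m (t(m, L) = (-15*L + L*m) + 24 = 24 - 15*L + L*m)
-t(w(a(-4), -3), -12) = -(24 - 15*(-12) - 12*(3/4 - 1*(-3))) = -(24 + 180 - 12*(3/4 + 3)) = -(24 + 180 - 12*15/4) = -(24 + 180 - 45) = -1*159 = -159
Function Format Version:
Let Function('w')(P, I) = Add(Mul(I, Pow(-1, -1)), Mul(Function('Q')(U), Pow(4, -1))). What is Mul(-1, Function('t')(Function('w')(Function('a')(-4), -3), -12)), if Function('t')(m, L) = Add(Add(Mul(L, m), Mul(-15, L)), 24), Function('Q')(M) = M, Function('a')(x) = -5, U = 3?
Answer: -159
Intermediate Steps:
Function('w')(P, I) = Add(Rational(3, 4), Mul(-1, I)) (Function('w')(P, I) = Add(Mul(I, Pow(-1, -1)), Mul(3, Pow(4, -1))) = Add(Mul(I, -1), Mul(3, Rational(1, 4))) = Add(Mul(-1, I), Rational(3, 4)) = Add(Rational(3, 4), Mul(-1, I)))
Function('t')(m, L) = Add(24, Mul(-15, L), Mul(L, m)) (Function('t')(m, L) = Add(Add(Mul(-15, L), Mul(L, m)), 24) = Add(24, Mul(-15, L), Mul(L, m)))
Mul(-1, Function('t')(Function('w')(Function('a')(-4), -3), -12)) = Mul(-1, Add(24, Mul(-15, -12), Mul(-12, Add(Rational(3, 4), Mul(-1, -3))))) = Mul(-1, Add(24, 180, Mul(-12, Add(Rational(3, 4), 3)))) = Mul(-1, Add(24, 180, Mul(-12, Rational(15, 4)))) = Mul(-1, Add(24, 180, -45)) = Mul(-1, 159) = -159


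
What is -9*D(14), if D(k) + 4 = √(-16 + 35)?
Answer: 36 - 9*√19 ≈ -3.2301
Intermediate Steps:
D(k) = -4 + √19 (D(k) = -4 + √(-16 + 35) = -4 + √19)
-9*D(14) = -9*(-4 + √19) = 36 - 9*√19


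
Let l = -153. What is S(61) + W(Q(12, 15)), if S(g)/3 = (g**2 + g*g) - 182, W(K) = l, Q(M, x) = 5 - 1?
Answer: 21627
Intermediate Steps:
Q(M, x) = 4
W(K) = -153
S(g) = -546 + 6*g**2 (S(g) = 3*((g**2 + g*g) - 182) = 3*((g**2 + g**2) - 182) = 3*(2*g**2 - 182) = 3*(-182 + 2*g**2) = -546 + 6*g**2)
S(61) + W(Q(12, 15)) = (-546 + 6*61**2) - 153 = (-546 + 6*3721) - 153 = (-546 + 22326) - 153 = 21780 - 153 = 21627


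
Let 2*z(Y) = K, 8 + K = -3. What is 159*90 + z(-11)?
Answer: 28609/2 ≈ 14305.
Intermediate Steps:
K = -11 (K = -8 - 3 = -11)
z(Y) = -11/2 (z(Y) = (1/2)*(-11) = -11/2)
159*90 + z(-11) = 159*90 - 11/2 = 14310 - 11/2 = 28609/2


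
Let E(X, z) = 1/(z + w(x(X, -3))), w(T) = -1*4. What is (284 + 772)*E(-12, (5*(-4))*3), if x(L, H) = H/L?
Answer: -33/2 ≈ -16.500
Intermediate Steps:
w(T) = -4
E(X, z) = 1/(-4 + z) (E(X, z) = 1/(z - 4) = 1/(-4 + z))
(284 + 772)*E(-12, (5*(-4))*3) = (284 + 772)/(-4 + (5*(-4))*3) = 1056/(-4 - 20*3) = 1056/(-4 - 60) = 1056/(-64) = 1056*(-1/64) = -33/2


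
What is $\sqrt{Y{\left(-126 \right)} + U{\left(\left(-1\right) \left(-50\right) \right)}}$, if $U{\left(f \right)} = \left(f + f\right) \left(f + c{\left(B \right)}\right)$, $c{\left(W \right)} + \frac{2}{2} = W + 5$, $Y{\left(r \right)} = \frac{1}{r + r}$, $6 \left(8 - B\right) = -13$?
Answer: $\frac{\sqrt{11318993}}{42} \approx 80.104$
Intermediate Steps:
$B = \frac{61}{6}$ ($B = 8 - - \frac{13}{6} = 8 + \frac{13}{6} = \frac{61}{6} \approx 10.167$)
$Y{\left(r \right)} = \frac{1}{2 r}$
$c{\left(W \right)} = 4 + W$ ($c{\left(W \right)} = -1 + \left(W + 5\right) = -1 + \left(5 + W\right) = 4 + W$)
$U{\left(f \right)} = 2 f \left(\frac{85}{6} + f\right)$ ($U{\left(f \right)} = \left(f + f\right) \left(f + \left(4 + \frac{61}{6}\right)\right) = 2 f \left(f + \frac{85}{6}\right) = 2 f \left(\frac{85}{6} + f\right)$)
$\sqrt{Y{\left(-126 \right)} + U{\left(\left(-1\right) \left(-50\right) \right)}} = \sqrt{\frac{1}{2 \left(-126\right)} + \frac{\left(-1\right) \left(-50\right) \left(85 + 6 \left(\left(-1\right) \left(-50\right)\right)\right)}{3}} = \sqrt{\frac{1}{2} \left(- \frac{1}{126}\right) + \frac{1}{3} \cdot 50 \left(85 + 6 \cdot 50\right)} = \sqrt{- \frac{1}{252} + \frac{1}{3} \cdot 50 \left(85 + 300\right)} = \sqrt{- \frac{1}{252} + \frac{1}{3} \cdot 50 \cdot 385} = \sqrt{- \frac{1}{252} + \frac{19250}{3}} = \sqrt{\frac{1616999}{252}} = \frac{\sqrt{11318993}}{42}$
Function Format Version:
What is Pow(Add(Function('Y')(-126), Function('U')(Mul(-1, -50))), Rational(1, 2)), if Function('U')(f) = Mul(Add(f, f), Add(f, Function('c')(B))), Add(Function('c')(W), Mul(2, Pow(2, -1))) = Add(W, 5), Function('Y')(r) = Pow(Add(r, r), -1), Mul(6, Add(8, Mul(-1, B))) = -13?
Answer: Mul(Rational(1, 42), Pow(11318993, Rational(1, 2))) ≈ 80.104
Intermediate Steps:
B = Rational(61, 6) (B = Add(8, Mul(Rational(-1, 6), -13)) = Add(8, Rational(13, 6)) = Rational(61, 6) ≈ 10.167)
Function('Y')(r) = Mul(Rational(1, 2), Pow(r, -1)) (Function('Y')(r) = Pow(Mul(2, r), -1) = Mul(Rational(1, 2), Pow(r, -1)))
Function('c')(W) = Add(4, W) (Function('c')(W) = Add(-1, Add(W, 5)) = Add(-1, Add(5, W)) = Add(4, W))
Function('U')(f) = Mul(2, f, Add(Rational(85, 6), f)) (Function('U')(f) = Mul(Add(f, f), Add(f, Add(4, Rational(61, 6)))) = Mul(Mul(2, f), Add(f, Rational(85, 6))) = Mul(Mul(2, f), Add(Rational(85, 6), f)) = Mul(2, f, Add(Rational(85, 6), f)))
Pow(Add(Function('Y')(-126), Function('U')(Mul(-1, -50))), Rational(1, 2)) = Pow(Add(Mul(Rational(1, 2), Pow(-126, -1)), Mul(Rational(1, 3), Mul(-1, -50), Add(85, Mul(6, Mul(-1, -50))))), Rational(1, 2)) = Pow(Add(Mul(Rational(1, 2), Rational(-1, 126)), Mul(Rational(1, 3), 50, Add(85, Mul(6, 50)))), Rational(1, 2)) = Pow(Add(Rational(-1, 252), Mul(Rational(1, 3), 50, Add(85, 300))), Rational(1, 2)) = Pow(Add(Rational(-1, 252), Mul(Rational(1, 3), 50, 385)), Rational(1, 2)) = Pow(Add(Rational(-1, 252), Rational(19250, 3)), Rational(1, 2)) = Pow(Rational(1616999, 252), Rational(1, 2)) = Mul(Rational(1, 42), Pow(11318993, Rational(1, 2)))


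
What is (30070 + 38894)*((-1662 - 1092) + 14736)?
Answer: 826326648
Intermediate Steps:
(30070 + 38894)*((-1662 - 1092) + 14736) = 68964*(-2754 + 14736) = 68964*11982 = 826326648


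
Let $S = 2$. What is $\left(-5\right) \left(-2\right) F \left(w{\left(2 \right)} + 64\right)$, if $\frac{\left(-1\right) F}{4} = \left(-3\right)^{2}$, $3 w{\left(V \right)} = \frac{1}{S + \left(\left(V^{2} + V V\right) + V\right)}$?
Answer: $-23050$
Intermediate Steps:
$w{\left(V \right)} = \frac{1}{3 \left(2 + V + 2 V^{2}\right)}$ ($w{\left(V \right)} = \frac{1}{3 \left(2 + \left(\left(V^{2} + V V\right) + V\right)\right)} = \frac{1}{3 \left(2 + \left(\left(V^{2} + V^{2}\right) + V\right)\right)} = \frac{1}{3 \left(2 + \left(2 V^{2} + V\right)\right)} = \frac{1}{3 \left(2 + \left(V + 2 V^{2}\right)\right)} = \frac{1}{3 \left(2 + V + 2 V^{2}\right)}$)
$F = -36$ ($F = - 4 \left(-3\right)^{2} = \left(-4\right) 9 = -36$)
$\left(-5\right) \left(-2\right) F \left(w{\left(2 \right)} + 64\right) = \left(-5\right) \left(-2\right) \left(-36\right) \left(\frac{1}{3 \left(2 + 2 + 2 \cdot 2^{2}\right)} + 64\right) = 10 \left(-36\right) \left(\frac{1}{3 \left(2 + 2 + 2 \cdot 4\right)} + 64\right) = - 360 \left(\frac{1}{3 \left(2 + 2 + 8\right)} + 64\right) = - 360 \left(\frac{1}{3 \cdot 12} + 64\right) = - 360 \left(\frac{1}{3} \cdot \frac{1}{12} + 64\right) = - 360 \left(\frac{1}{36} + 64\right) = \left(-360\right) \frac{2305}{36} = -23050$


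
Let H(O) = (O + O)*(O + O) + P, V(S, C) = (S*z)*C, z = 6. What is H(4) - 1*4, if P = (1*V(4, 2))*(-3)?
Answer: -84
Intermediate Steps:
V(S, C) = 6*C*S (V(S, C) = (S*6)*C = (6*S)*C = 6*C*S)
P = -144 (P = (1*(6*2*4))*(-3) = (1*48)*(-3) = 48*(-3) = -144)
H(O) = -144 + 4*O² (H(O) = (O + O)*(O + O) - 144 = (2*O)*(2*O) - 144 = 4*O² - 144 = -144 + 4*O²)
H(4) - 1*4 = (-144 + 4*4²) - 1*4 = (-144 + 4*16) - 4 = (-144 + 64) - 4 = -80 - 4 = -84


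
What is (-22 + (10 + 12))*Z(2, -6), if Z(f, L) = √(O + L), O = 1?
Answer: 0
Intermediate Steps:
Z(f, L) = √(1 + L)
(-22 + (10 + 12))*Z(2, -6) = (-22 + (10 + 12))*√(1 - 6) = (-22 + 22)*√(-5) = 0*(I*√5) = 0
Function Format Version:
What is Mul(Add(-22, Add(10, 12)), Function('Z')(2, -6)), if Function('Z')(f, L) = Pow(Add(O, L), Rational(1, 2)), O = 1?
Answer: 0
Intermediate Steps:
Function('Z')(f, L) = Pow(Add(1, L), Rational(1, 2))
Mul(Add(-22, Add(10, 12)), Function('Z')(2, -6)) = Mul(Add(-22, Add(10, 12)), Pow(Add(1, -6), Rational(1, 2))) = Mul(Add(-22, 22), Pow(-5, Rational(1, 2))) = Mul(0, Mul(I, Pow(5, Rational(1, 2)))) = 0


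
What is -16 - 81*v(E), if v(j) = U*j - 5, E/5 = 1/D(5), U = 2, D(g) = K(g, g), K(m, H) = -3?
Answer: 659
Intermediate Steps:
D(g) = -3
E = -5/3 (E = 5/(-3) = 5*(-⅓) = -5/3 ≈ -1.6667)
v(j) = -5 + 2*j (v(j) = 2*j - 5 = -5 + 2*j)
-16 - 81*v(E) = -16 - 81*(-5 + 2*(-5/3)) = -16 - 81*(-5 - 10/3) = -16 - 81*(-25/3) = -16 + 675 = 659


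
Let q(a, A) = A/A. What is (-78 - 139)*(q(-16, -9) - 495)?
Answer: 107198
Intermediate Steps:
q(a, A) = 1
(-78 - 139)*(q(-16, -9) - 495) = (-78 - 139)*(1 - 495) = -217*(-494) = 107198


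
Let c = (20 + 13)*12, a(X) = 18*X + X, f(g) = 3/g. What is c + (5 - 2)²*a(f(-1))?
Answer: -117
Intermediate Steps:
a(X) = 19*X
c = 396 (c = 33*12 = 396)
c + (5 - 2)²*a(f(-1)) = 396 + (5 - 2)²*(19*(3/(-1))) = 396 + 3²*(19*(3*(-1))) = 396 + 9*(19*(-3)) = 396 + 9*(-57) = 396 - 513 = -117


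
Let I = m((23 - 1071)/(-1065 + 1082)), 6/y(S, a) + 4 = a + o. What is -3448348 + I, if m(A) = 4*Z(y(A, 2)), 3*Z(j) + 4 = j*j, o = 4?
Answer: -10345024/3 ≈ -3.4483e+6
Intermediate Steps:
y(S, a) = 6/a (y(S, a) = 6/(-4 + (a + 4)) = 6/(-4 + (4 + a)) = 6/a)
Z(j) = -4/3 + j**2/3 (Z(j) = -4/3 + (j*j)/3 = -4/3 + j**2/3)
m(A) = 20/3 (m(A) = 4*(-4/3 + (6/2)**2/3) = 4*(-4/3 + (6*(1/2))**2/3) = 4*(-4/3 + (1/3)*3**2) = 4*(-4/3 + (1/3)*9) = 4*(-4/3 + 3) = 4*(5/3) = 20/3)
I = 20/3 ≈ 6.6667
-3448348 + I = -3448348 + 20/3 = -10345024/3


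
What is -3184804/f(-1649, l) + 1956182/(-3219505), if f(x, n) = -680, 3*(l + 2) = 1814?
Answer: 512608109913/109463170 ≈ 4682.9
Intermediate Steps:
l = 1808/3 (l = -2 + (1/3)*1814 = -2 + 1814/3 = 1808/3 ≈ 602.67)
-3184804/f(-1649, l) + 1956182/(-3219505) = -3184804/(-680) + 1956182/(-3219505) = -3184804*(-1/680) + 1956182*(-1/3219505) = 796201/170 - 1956182/3219505 = 512608109913/109463170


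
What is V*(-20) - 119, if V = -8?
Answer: 41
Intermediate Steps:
V*(-20) - 119 = -8*(-20) - 119 = 160 - 119 = 41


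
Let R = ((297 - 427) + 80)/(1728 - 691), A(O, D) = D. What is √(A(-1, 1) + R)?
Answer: √1023519/1037 ≈ 0.97559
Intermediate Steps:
R = -50/1037 (R = (-130 + 80)/1037 = -50*1/1037 = -50/1037 ≈ -0.048216)
√(A(-1, 1) + R) = √(1 - 50/1037) = √(987/1037) = √1023519/1037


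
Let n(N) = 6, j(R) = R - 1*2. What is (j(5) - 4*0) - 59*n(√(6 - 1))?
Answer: -351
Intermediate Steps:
j(R) = -2 + R (j(R) = R - 2 = -2 + R)
(j(5) - 4*0) - 59*n(√(6 - 1)) = ((-2 + 5) - 4*0) - 59*6 = (3 + 0) - 354 = 3 - 354 = -351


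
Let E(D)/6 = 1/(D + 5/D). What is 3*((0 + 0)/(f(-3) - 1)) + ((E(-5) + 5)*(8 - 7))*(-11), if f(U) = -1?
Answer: -44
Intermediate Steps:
E(D) = 6/(D + 5/D)
3*((0 + 0)/(f(-3) - 1)) + ((E(-5) + 5)*(8 - 7))*(-11) = 3*((0 + 0)/(-1 - 1)) + ((6*(-5)/(5 + (-5)²) + 5)*(8 - 7))*(-11) = 3*(0/(-2)) + ((6*(-5)/(5 + 25) + 5)*1)*(-11) = 3*(0*(-½)) + ((6*(-5)/30 + 5)*1)*(-11) = 3*0 + ((6*(-5)*(1/30) + 5)*1)*(-11) = 0 + ((-1 + 5)*1)*(-11) = 0 + (4*1)*(-11) = 0 + 4*(-11) = 0 - 44 = -44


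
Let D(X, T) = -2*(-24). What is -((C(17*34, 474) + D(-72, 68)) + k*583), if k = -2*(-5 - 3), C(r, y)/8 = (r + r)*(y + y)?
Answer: -8776480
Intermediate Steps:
D(X, T) = 48
C(r, y) = 32*r*y (C(r, y) = 8*((r + r)*(y + y)) = 8*((2*r)*(2*y)) = 8*(4*r*y) = 32*r*y)
k = 16 (k = -2*(-8) = 16)
-((C(17*34, 474) + D(-72, 68)) + k*583) = -((32*(17*34)*474 + 48) + 16*583) = -((32*578*474 + 48) + 9328) = -((8767104 + 48) + 9328) = -(8767152 + 9328) = -1*8776480 = -8776480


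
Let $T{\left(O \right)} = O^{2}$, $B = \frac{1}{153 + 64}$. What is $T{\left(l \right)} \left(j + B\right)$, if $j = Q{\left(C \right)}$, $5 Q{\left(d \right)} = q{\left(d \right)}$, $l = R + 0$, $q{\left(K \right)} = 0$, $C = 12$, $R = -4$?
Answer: $\frac{16}{217} \approx 0.073733$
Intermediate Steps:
$l = -4$ ($l = -4 + 0 = -4$)
$Q{\left(d \right)} = 0$ ($Q{\left(d \right)} = \frac{1}{5} \cdot 0 = 0$)
$j = 0$
$B = \frac{1}{217} \approx 0.0046083$
$T{\left(l \right)} \left(j + B\right) = \left(-4\right)^{2} \left(0 + \frac{1}{217}\right) = 16 \cdot \frac{1}{217} = \frac{16}{217}$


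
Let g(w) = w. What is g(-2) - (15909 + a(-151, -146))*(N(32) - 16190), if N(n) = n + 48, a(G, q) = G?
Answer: 253861378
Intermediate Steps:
N(n) = 48 + n
g(-2) - (15909 + a(-151, -146))*(N(32) - 16190) = -2 - (15909 - 151)*((48 + 32) - 16190) = -2 - 15758*(80 - 16190) = -2 - 15758*(-16110) = -2 - 1*(-253861380) = -2 + 253861380 = 253861378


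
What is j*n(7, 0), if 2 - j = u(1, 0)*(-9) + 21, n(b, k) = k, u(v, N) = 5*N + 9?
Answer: 0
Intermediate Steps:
u(v, N) = 9 + 5*N
j = 62 (j = 2 - ((9 + 5*0)*(-9) + 21) = 2 - ((9 + 0)*(-9) + 21) = 2 - (9*(-9) + 21) = 2 - (-81 + 21) = 2 - 1*(-60) = 2 + 60 = 62)
j*n(7, 0) = 62*0 = 0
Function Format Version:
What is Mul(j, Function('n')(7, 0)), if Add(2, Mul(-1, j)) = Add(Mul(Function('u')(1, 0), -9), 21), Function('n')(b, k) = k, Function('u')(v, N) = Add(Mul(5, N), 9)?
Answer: 0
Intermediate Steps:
Function('u')(v, N) = Add(9, Mul(5, N))
j = 62 (j = Add(2, Mul(-1, Add(Mul(Add(9, Mul(5, 0)), -9), 21))) = Add(2, Mul(-1, Add(Mul(Add(9, 0), -9), 21))) = Add(2, Mul(-1, Add(Mul(9, -9), 21))) = Add(2, Mul(-1, Add(-81, 21))) = Add(2, Mul(-1, -60)) = Add(2, 60) = 62)
Mul(j, Function('n')(7, 0)) = Mul(62, 0) = 0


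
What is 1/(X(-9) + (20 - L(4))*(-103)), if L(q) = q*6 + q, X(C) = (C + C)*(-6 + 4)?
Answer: 1/860 ≈ 0.0011628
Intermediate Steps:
X(C) = -4*C (X(C) = (2*C)*(-2) = -4*C)
L(q) = 7*q (L(q) = 6*q + q = 7*q)
1/(X(-9) + (20 - L(4))*(-103)) = 1/(-4*(-9) + (20 - 7*4)*(-103)) = 1/(36 + (20 - 1*28)*(-103)) = 1/(36 + (20 - 28)*(-103)) = 1/(36 - 8*(-103)) = 1/(36 + 824) = 1/860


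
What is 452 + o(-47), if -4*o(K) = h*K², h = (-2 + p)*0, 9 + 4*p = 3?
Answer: 452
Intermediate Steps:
p = -3/2 (p = -9/4 + (¼)*3 = -9/4 + ¾ = -3/2 ≈ -1.5000)
h = 0 (h = (-2 - 3/2)*0 = -7/2*0 = 0)
o(K) = 0 (o(K) = -0*K² = -¼*0 = 0)
452 + o(-47) = 452 + 0 = 452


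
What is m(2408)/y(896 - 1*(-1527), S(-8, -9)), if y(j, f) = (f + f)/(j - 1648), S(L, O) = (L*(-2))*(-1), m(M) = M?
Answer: -233275/4 ≈ -58319.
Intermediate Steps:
S(L, O) = 2*L (S(L, O) = -2*L*(-1) = 2*L)
y(j, f) = 2*f/(-1648 + j) (y(j, f) = (2*f)/(-1648 + j) = 2*f/(-1648 + j))
m(2408)/y(896 - 1*(-1527), S(-8, -9)) = 2408/((2*(2*(-8))/(-1648 + (896 - 1*(-1527))))) = 2408/((2*(-16)/(-1648 + (896 + 1527)))) = 2408/((2*(-16)/(-1648 + 2423))) = 2408/((2*(-16)/775)) = 2408/((2*(-16)*(1/775))) = 2408/(-32/775) = 2408*(-775/32) = -233275/4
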